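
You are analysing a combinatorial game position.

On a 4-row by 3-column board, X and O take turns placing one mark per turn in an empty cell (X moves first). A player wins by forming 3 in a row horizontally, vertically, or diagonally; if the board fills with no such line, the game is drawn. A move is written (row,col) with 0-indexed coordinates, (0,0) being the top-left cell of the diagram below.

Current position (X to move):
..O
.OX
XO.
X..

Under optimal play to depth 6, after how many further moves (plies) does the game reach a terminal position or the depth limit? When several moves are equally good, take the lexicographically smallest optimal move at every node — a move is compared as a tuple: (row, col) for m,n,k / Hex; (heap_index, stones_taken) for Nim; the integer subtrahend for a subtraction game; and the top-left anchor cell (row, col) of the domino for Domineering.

ply 1, X at ..O/.OX/XO./X.. | (0,0)=-1→X.O/.OX/XO./X..; (0,1)=-1→.XO/.OX/XO./X..; (1,0)=+1→..O/XOX/XO./X..*; (2,2)=-1→..O/.OX/XOX/X..; (3,1)=-1→..O/.OX/XO./XX.; (3,2)=-1→..O/.OX/XO./X.X
ply 2: ..O/XOX/XO./X.. is terminal -1 (O); from ..O/.OX/XO./X.. depth 6

PV length from [..O/.OX/XO./X..]: 1 ply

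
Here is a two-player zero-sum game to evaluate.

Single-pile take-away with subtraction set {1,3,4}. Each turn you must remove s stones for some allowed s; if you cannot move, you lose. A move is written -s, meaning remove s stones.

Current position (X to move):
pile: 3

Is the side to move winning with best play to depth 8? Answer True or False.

X winning at [3]: True

p1 X@[3]: -1[2]+1* -3[0]+1
p2 O@[2]: -1[1]-1*
p3 X@[1]: -1[0]+1*
p4 O@[0] terminal -1; root [3] d8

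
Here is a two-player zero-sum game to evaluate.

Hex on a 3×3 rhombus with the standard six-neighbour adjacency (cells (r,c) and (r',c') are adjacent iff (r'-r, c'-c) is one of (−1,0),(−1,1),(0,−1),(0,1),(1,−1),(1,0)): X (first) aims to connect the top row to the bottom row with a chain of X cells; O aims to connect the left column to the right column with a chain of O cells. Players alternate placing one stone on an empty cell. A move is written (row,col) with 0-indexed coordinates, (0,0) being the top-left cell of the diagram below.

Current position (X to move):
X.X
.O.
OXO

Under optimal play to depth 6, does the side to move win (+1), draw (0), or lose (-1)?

ply 1, X at X.X/.O./OXO | (0,1)=-1→XXX/.O./OXO; (1,0)=-1→X.X/XO./OXO; (1,2)=+1→X.X/.OX/OXO*
ply 2: X.X/.OX/OXO is terminal -1 (O); from X.X/.O./OXO depth 6

value(X.X/.O./OXO, X) = +1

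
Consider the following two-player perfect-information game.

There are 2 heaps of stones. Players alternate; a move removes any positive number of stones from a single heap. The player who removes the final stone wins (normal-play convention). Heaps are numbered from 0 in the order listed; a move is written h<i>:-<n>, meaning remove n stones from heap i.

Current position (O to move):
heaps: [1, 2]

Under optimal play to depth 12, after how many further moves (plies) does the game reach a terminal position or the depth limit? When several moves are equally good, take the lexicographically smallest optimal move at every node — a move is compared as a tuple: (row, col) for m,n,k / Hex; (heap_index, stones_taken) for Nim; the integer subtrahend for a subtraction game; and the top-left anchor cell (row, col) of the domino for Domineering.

PV length from [(1,2)]: 3 plies

[(1,2)] O move#1: h0:-1:-1/(0,2), h1:-1:+1/(1,1)*, h1:-2:-1/(1,0)
[(1,1)] X move#2: h0:-1:-1/(0,1)*, h1:-1:-1/(1,0)
[(0,1)] O move#3: h1:-1:+1/(0,0)*
[(0,0)] end (terminal -1, X#4); searched (1,2) to 12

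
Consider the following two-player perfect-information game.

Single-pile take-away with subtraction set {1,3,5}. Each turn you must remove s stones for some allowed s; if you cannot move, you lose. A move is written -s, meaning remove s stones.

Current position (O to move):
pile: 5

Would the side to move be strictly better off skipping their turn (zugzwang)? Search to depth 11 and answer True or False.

zugzwang(5, O) = False

[5] O move#1: -1:+1/4*, -3:+1/2, -5:+1/0
[4] X move#2: -1:-1/3*, -3:-1/1
[3] O move#3: -1:+1/2*, -3:+1/0
[2] X move#4: -1:-1/1*
[1] O move#5: -1:+1/0*
[0] end (terminal -1, X#6); searched 5 to 11
pass branch (X moves first from the same position):
  | [5] X move#1: -1:+1/4*, -3:+1/2, -5:+1/0
  | [4] O move#2: -1:-1/3*, -3:-1/1
  | [3] X move#3: -1:+1/2*, -3:+1/0
  | [2] O move#4: -1:-1/1*
  | [1] X move#5: -1:+1/0*
  | [0] end (terminal -1, O#6); searched 5 to 11
O moving scores +1; O passing scores -1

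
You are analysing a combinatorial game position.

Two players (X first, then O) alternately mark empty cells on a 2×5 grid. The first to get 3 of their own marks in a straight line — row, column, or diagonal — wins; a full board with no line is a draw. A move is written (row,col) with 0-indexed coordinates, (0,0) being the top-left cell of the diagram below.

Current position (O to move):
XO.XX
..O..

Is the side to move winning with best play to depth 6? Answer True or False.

ply 1, O at XO.XX/..O.. | (0,2)=+0→XOOXX/..O..*; (1,0)=-1→XO.XX/O.O..; (1,1)=-1→XO.XX/.OO..; (1,3)=-1→XO.XX/..OO.; (1,4)=-1→XO.XX/..O.O
ply 2, X at XOOXX/..O.. | (1,0)=-1→XOOXX/X.O..; (1,1)=+0→XOOXX/.XO..*; (1,3)=+0→XOOXX/..OX.; (1,4)=-1→XOOXX/..O.X
ply 3, O at XOOXX/.XO.. | (1,0)=+0→XOOXX/OXO..*; (1,3)=+0→XOOXX/.XOO.; (1,4)=+0→XOOXX/.XO.O
ply 4, X at XOOXX/OXO.. | (1,3)=+0→XOOXX/OXOX.*; (1,4)=+0→XOOXX/OXO.X
ply 5, O at XOOXX/OXOX. | (1,4)=+0→XOOXX/OXOXO*
ply 6: XOOXX/OXOXO is terminal +0 (X); from XO.XX/..O.. depth 6

O winning at [XO.XX/..O..]: False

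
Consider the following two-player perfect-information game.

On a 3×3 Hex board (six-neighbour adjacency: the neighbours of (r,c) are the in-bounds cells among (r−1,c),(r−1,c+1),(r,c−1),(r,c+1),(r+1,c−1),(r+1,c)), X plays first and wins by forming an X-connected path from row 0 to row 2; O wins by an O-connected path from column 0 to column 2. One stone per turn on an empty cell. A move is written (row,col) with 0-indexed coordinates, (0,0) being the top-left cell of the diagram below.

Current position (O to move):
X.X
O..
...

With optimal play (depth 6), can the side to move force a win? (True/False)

O winning at [X.X/O../...]: True

ply 1, O at X.X/O../... | (0,1)=-1→XOX/O../...; (1,1)=-1→X.X/OO./...; (1,2)=-1→X.X/O.O/...; (2,0)=-1→X.X/O../O..; (2,1)=+1→X.X/O../.O.*; (2,2)=-1→X.X/O../..O
ply 2, X at X.X/O../.O. | (0,1)=-1→XXX/O../.O.*; (1,1)=-1→X.X/OX./.O.; (1,2)=-1→X.X/O.X/.O.; (2,0)=-1→X.X/O../XO.; (2,2)=-1→X.X/O../.OX
ply 3, O at XXX/O../.O. | (1,1)=+1→XXX/OO./.O.*; (1,2)=+1→XXX/O.O/.O.; (2,0)=+1→XXX/O../OO.; (2,2)=+1→XXX/O../.OO
ply 4, X at XXX/OO./.O. | (1,2)=-1→XXX/OOX/.O.*; (2,0)=-1→XXX/OO./XO.; (2,2)=-1→XXX/OO./.OX
ply 5, O at XXX/OOX/.O. | (2,0)=-1→XXX/OOX/OO.; (2,2)=+1→XXX/OOX/.OO*
ply 6: XXX/OOX/.OO is terminal -1 (X); from X.X/O../... depth 6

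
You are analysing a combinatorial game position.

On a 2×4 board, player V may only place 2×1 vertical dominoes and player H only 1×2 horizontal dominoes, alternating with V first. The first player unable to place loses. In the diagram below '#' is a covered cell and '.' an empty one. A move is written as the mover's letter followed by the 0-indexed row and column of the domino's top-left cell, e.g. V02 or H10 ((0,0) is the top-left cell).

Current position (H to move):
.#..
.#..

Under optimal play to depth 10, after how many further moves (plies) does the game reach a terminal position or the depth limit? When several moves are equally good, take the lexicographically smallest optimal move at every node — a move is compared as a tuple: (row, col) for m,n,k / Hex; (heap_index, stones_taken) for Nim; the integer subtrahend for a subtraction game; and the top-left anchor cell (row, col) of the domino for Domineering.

ply 1, H at .#../.#.. | H02=+1→.###/.#..*; H12=+1→.#../.###
ply 2, V at .###/.#.. | V00=-1→####/##..*
ply 3, H at ####/##.. | H12=+1→####/####*
ply 4: ####/#### is terminal -1 (V); from .#../.#.. depth 10

PV length from [.#../.#..]: 3 plies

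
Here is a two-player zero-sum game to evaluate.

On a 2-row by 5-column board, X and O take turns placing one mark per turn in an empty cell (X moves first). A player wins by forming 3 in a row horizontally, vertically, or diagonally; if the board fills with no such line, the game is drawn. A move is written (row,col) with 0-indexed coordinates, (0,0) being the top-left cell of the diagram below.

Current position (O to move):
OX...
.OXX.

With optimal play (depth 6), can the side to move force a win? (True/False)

O winning at [OX.../.OXX.]: False

ply 1, O at OX.../.OXX. | (0,2)=-1→OXO../.OXX.; (0,3)=-1→OX.O./.OXX.; (0,4)=-1→OX..O/.OXX.; (1,0)=-1→OX.../OOXX.; (1,4)=+0→OX.../.OXXO*
ply 2, X at OX.../.OXXO | (0,2)=+0→OXX../.OXXO*; (0,3)=+0→OX.X./.OXXO; (0,4)=+0→OX..X/.OXXO; (1,0)=+0→OX.../XOXXO
ply 3, O at OXX../.OXXO | (0,3)=+0→OXXO./.OXXO*; (0,4)=-1→OXX.O/.OXXO; (1,0)=-1→OXX../OOXXO
ply 4, X at OXXO./.OXXO | (0,4)=+0→OXXOX/.OXXO*; (1,0)=+0→OXXO./XOXXO
ply 5, O at OXXOX/.OXXO | (1,0)=+0→OXXOX/OOXXO*
ply 6: OXXOX/OOXXO is terminal +0 (X); from OX.../.OXX. depth 6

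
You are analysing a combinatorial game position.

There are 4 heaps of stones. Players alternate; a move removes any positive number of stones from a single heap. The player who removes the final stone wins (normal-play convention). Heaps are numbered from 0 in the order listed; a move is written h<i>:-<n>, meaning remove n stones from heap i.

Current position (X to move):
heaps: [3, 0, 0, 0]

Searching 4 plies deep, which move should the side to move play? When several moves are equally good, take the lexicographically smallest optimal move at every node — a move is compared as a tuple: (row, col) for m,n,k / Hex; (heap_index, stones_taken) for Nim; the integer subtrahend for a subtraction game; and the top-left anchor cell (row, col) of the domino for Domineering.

X's best at [(3,0,0,0)]: h0:-3

p1 X@[(3,0,0,0)]: h0:-1[(2,0,0,0)]-1 h0:-2[(1,0,0,0)]-1 h0:-3[(0,0,0,0)]+1*
p2 O@[(0,0,0,0)] terminal -1; root [(3,0,0,0)] d4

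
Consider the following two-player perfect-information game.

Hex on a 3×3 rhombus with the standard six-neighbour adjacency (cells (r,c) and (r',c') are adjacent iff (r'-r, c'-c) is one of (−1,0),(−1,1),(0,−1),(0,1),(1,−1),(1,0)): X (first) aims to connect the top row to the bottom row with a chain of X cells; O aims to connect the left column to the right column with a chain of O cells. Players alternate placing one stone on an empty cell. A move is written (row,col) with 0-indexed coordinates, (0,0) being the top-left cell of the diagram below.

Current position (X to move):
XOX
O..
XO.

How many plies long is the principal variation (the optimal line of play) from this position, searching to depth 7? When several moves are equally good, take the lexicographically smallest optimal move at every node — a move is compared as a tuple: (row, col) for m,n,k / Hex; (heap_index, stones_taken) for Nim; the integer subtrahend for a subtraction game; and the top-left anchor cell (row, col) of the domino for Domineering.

PV length from [XOX/O../XO.]: 1 ply

p1 X@[XOX/O../XO.]: (1,1)[XOX/OX./XO.]+1* (1,2)[XOX/O.X/XO.]+1 (2,2)[XOX/O../XOX]+1
p2 O@[XOX/OX./XO.] terminal -1; root [XOX/O../XO.] d7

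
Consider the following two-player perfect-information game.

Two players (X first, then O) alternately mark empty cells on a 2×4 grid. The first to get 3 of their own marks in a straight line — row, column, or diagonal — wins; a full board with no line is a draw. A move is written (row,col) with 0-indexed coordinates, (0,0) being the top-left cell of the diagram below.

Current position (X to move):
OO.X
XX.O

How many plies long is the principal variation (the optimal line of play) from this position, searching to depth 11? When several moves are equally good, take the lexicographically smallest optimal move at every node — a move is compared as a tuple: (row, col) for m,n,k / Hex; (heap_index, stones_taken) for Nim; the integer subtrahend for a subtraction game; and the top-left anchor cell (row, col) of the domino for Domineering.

p1 X@[OO.X/XX.O]: (0,2)[OOXX/XX.O]+0 (1,2)[OO.X/XXXO]+1*
p2 O@[OO.X/XXXO] terminal -1; root [OO.X/XX.O] d11

PV length from [OO.X/XX.O]: 1 ply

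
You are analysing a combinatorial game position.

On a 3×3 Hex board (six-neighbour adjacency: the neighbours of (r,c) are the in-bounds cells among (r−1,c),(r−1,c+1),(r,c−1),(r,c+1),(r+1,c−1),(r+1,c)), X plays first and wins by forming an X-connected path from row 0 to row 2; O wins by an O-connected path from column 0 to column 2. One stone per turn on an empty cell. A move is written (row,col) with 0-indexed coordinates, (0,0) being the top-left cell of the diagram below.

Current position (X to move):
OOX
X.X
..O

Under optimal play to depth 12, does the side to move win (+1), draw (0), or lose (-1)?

value(OOX/X.X/..O, X) = +1

p1 X@[OOX/X.X/..O]: (1,1)[OOX/XXX/..O]+1* (2,0)[OOX/X.X/X.O]+1 (2,1)[OOX/X.X/.XO]+1
p2 O@[OOX/XXX/..O]: (2,0)[OOX/XXX/O.O]-1* (2,1)[OOX/XXX/.OO]-1
p3 X@[OOX/XXX/O.O]: (2,1)[OOX/XXX/OXO]+1*
p4 O@[OOX/XXX/OXO] terminal -1; root [OOX/X.X/..O] d12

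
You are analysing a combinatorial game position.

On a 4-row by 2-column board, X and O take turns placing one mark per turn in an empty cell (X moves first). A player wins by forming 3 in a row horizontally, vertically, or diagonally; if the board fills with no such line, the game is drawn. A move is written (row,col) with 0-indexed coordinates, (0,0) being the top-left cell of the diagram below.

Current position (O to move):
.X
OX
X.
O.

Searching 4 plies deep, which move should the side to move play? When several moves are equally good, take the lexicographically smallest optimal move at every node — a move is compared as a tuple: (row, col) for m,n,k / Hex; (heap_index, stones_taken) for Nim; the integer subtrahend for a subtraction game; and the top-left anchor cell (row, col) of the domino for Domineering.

[.X/OX/X./O.] O move#1: (0,0):-1/OX/OX/X./O., (2,1):+0/.X/OX/XO/O.*, (3,1):-1/.X/OX/X./OO
[.X/OX/XO/O.] X move#2: (0,0):+0/XX/OX/XO/O.*, (3,1):+0/.X/OX/XO/OX
[XX/OX/XO/O.] O move#3: (3,1):+0/XX/OX/XO/OO*
[XX/OX/XO/OO] end (terminal +0, X#4); searched .X/OX/X./O. to 4

O's best at [.X/OX/X./O.]: (2,1)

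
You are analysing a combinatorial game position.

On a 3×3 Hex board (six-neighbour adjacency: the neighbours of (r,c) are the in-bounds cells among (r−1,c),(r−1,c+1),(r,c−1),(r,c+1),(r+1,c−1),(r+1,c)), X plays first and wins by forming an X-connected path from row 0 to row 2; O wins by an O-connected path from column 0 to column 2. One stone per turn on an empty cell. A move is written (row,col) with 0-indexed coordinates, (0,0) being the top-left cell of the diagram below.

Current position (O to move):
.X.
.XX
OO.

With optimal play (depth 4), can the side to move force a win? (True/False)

[.X./.XX/OO.] O move#1: (0,0):-1/OX./.XX/OO., (0,2):-1/.XO/.XX/OO., (1,0):-1/.X./OXX/OO., (2,2):+1/.X./.XX/OOO*
[.X./.XX/OOO] end (terminal -1, X#2); searched .X./.XX/OO. to 4

O winning at [.X./.XX/OO.]: True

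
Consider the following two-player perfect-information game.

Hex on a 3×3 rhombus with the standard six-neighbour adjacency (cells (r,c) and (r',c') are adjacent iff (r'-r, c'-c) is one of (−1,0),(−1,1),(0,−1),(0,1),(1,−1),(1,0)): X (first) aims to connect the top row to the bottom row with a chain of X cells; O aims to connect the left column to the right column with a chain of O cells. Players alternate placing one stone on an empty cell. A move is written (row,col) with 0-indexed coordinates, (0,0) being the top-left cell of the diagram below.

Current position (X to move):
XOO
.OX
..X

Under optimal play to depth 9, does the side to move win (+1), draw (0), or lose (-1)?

value(XOO/.OX/..X, X) = -1

p1 X@[XOO/.OX/..X]: (1,0)[XOO/XOX/..X]-1* (2,0)[XOO/.OX/X.X]-1 (2,1)[XOO/.OX/.XX]-1
p2 O@[XOO/XOX/..X]: (2,0)[XOO/XOX/O.X]+1* (2,1)[XOO/XOX/.OX]-1
p3 X@[XOO/XOX/O.X] terminal -1; root [XOO/.OX/..X] d9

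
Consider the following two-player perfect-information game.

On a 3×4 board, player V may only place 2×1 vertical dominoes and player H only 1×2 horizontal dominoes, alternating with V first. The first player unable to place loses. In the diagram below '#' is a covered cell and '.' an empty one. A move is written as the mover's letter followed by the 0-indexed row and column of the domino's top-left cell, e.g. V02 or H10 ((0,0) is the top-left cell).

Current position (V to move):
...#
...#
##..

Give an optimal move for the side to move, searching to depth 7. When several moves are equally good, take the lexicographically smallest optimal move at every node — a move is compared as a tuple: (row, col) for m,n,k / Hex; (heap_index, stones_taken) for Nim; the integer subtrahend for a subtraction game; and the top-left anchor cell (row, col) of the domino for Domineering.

[...#/...#/##..] V move#1: V00:-1/#..#/#..#/##.., V01:+1/.#.#/.#.#/##..*, V02:-1/..##/..##/##.., V12:-1/...#/..##/###.
[.#.#/.#.#/##..] H move#2: H22:-1/.#.#/.#.#/####*
[.#.#/.#.#/####] V move#3: V00:+1/##.#/##.#/####*, V02:+1/.###/.###/####
[##.#/##.#/####] end (terminal -1, H#4); searched ...#/...#/##.. to 7

V's best at [...#/...#/##..]: V01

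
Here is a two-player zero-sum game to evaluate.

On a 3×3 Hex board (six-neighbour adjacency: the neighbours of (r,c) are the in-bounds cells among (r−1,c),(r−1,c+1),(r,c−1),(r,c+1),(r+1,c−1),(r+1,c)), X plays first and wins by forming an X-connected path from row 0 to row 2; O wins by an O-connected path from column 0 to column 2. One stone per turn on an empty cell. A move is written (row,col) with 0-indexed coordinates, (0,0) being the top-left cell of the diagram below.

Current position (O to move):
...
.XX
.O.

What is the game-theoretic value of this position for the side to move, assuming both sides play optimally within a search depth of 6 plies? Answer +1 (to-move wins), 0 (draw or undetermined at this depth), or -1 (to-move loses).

value(.../.XX/.O., O) = -1

ply 1, O at .../.XX/.O. | (0,0)=-1→O../.XX/.O.*; (0,1)=-1→.O./.XX/.O.; (0,2)=-1→..O/.XX/.O.; (1,0)=-1→.../OXX/.O.; (2,0)=-1→.../.XX/OO.; (2,2)=-1→.../.XX/.OO
ply 2, X at O../.XX/.O. | (0,1)=+1→OX./.XX/.O.*; (0,2)=+1→O.X/.XX/.O.; (1,0)=+1→O../XXX/.O.; (2,0)=+1→O../.XX/XO.; (2,2)=+1→O../.XX/.OX
ply 3, O at OX./.XX/.O. | (0,2)=-1→OXO/.XX/.O.*; (1,0)=-1→OX./OXX/.O.; (2,0)=-1→OX./.XX/OO.; (2,2)=-1→OX./.XX/.OO
ply 4, X at OXO/.XX/.O. | (1,0)=+1→OXO/XXX/.O.*; (2,0)=+1→OXO/.XX/XO.; (2,2)=+1→OXO/.XX/.OX
ply 5, O at OXO/XXX/.O. | (2,0)=-1→OXO/XXX/OO.*; (2,2)=-1→OXO/XXX/.OO
ply 6, X at OXO/XXX/OO. | (2,2)=+1→OXO/XXX/OOX*
ply 7: OXO/XXX/OOX is terminal -1 (O); from .../.XX/.O. depth 6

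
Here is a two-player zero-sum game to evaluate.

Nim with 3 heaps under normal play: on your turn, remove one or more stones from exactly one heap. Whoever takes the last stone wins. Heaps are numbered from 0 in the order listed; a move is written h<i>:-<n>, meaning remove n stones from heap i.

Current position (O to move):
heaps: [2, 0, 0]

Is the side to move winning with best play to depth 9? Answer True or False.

ply 1, O at (2,0,0) | h0:-1=-1→(1,0,0); h0:-2=+1→(0,0,0)*
ply 2: (0,0,0) is terminal -1 (X); from (2,0,0) depth 9

O winning at [(2,0,0)]: True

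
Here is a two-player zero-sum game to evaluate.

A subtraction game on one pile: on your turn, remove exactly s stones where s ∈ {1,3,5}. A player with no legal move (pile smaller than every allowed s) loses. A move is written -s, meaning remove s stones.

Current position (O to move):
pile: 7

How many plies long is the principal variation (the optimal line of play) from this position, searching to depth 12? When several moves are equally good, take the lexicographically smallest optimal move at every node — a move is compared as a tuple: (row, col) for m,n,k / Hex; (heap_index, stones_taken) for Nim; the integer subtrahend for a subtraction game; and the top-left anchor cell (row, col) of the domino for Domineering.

ply 1, O at 7 | -1=+1→6*; -3=+1→4; -5=+1→2
ply 2, X at 6 | -1=-1→5*; -3=-1→3; -5=-1→1
ply 3, O at 5 | -1=+1→4*; -3=+1→2; -5=+1→0
ply 4, X at 4 | -1=-1→3*; -3=-1→1
ply 5, O at 3 | -1=+1→2*; -3=+1→0
ply 6, X at 2 | -1=-1→1*
ply 7, O at 1 | -1=+1→0*
ply 8: 0 is terminal -1 (X); from 7 depth 12

PV length from [7]: 7 plies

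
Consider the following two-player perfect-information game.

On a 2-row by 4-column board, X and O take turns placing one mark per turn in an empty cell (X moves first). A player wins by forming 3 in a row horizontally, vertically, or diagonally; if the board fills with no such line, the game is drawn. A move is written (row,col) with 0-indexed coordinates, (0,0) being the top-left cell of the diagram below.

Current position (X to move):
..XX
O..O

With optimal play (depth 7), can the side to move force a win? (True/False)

X winning at [..XX/O..O]: True

[..XX/O..O] X move#1: (0,0):+0/X.XX/O..O, (0,1):+1/.XXX/O..O*, (1,1):+0/..XX/OX.O, (1,2):+0/..XX/O.XO
[.XXX/O..O] end (terminal -1, O#2); searched ..XX/O..O to 7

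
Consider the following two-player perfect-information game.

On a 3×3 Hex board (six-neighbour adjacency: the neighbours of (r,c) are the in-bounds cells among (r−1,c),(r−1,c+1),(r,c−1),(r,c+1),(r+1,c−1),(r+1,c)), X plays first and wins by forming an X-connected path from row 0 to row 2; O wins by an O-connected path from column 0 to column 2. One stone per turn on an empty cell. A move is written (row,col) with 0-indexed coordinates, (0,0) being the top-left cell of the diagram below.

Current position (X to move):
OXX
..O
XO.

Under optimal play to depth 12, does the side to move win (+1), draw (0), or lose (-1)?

value(OXX/..O/XO., X) = +1

[OXX/..O/XO.] X move#1: (1,0):+1/OXX/X.O/XO.*, (1,1):+1/OXX/.XO/XO., (2,2):+1/OXX/..O/XOX
[OXX/X.O/XO.] end (terminal -1, O#2); searched OXX/..O/XO. to 12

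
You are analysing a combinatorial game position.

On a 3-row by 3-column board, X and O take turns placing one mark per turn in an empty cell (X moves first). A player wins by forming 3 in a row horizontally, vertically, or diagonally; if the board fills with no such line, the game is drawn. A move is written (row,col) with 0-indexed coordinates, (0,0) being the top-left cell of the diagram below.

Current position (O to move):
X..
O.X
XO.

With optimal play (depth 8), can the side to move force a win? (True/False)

[X../O.X/XO.] O move#1: (0,1):-1/XO./O.X/XO., (0,2):+0/X.O/O.X/XO.*, (1,1):+0/X../OOX/XO., (2,2):-1/X../O.X/XOO
[X.O/O.X/XO.] X move#2: (0,1):+0/XXO/O.X/XO.*, (1,1):+0/X.O/OXX/XO., (2,2):+0/X.O/O.X/XOX
[XXO/O.X/XO.] O move#3: (1,1):+0/XXO/OOX/XO.*, (2,2):+0/XXO/O.X/XOO
[XXO/OOX/XO.] X move#4: (2,2):+0/XXO/OOX/XOX*
[XXO/OOX/XOX] end (terminal +0, O#5); searched X../O.X/XO. to 8

O winning at [X../O.X/XO.]: False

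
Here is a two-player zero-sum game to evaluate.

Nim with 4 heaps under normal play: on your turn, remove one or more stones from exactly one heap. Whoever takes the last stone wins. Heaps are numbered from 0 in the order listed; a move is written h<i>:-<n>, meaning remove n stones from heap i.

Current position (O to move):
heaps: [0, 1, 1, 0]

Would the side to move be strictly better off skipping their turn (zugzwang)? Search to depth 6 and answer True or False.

zugzwang((0,1,1,0), O) = True

[(0,1,1,0)] O move#1: h1:-1:-1/(0,0,1,0)*, h2:-1:-1/(0,1,0,0)
[(0,0,1,0)] X move#2: h2:-1:+1/(0,0,0,0)*
[(0,0,0,0)] end (terminal -1, O#3); searched (0,1,1,0) to 6
suppose O passes — search the same position with X to move:
pass> [(0,1,1,0)] X move#1: h1:-1:-1/(0,0,1,0)*, h2:-1:-1/(0,1,0,0)
pass> [(0,0,1,0)] O move#2: h2:-1:+1/(0,0,0,0)*
pass> [(0,0,0,0)] end (terminal -1, X#3); searched (0,1,1,0) to 6
for O: play -1, pass +1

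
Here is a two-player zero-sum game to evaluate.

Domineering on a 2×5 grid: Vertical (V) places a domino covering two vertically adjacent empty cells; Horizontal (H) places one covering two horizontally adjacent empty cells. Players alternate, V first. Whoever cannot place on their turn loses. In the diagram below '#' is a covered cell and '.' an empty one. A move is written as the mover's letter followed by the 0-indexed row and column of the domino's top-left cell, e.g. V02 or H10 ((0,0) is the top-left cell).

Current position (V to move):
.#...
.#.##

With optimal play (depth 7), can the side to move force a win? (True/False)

V winning at [.#.../.#.##]: True

ply 1, V at .#.../.#.## | V00=-1→##.../##.##; V02=+1→.##../.####*
ply 2, H at .##../.#### | H03=-1→.####/.####*
ply 3, V at .####/.#### | V00=+1→#####/#####*
ply 4: #####/##### is terminal -1 (H); from .#.../.#.## depth 7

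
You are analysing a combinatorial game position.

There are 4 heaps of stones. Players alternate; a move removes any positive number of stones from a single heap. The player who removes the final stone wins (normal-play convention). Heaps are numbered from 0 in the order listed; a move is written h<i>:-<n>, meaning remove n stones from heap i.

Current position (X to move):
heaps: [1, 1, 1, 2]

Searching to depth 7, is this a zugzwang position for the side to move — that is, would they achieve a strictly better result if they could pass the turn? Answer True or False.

zugzwang((1,1,1,2), X) = False

ply 1, X at (1,1,1,2) | h0:-1=-1→(0,1,1,2); h1:-1=-1→(1,0,1,2); h2:-1=-1→(1,1,0,2); h3:-1=+1→(1,1,1,1)*; h3:-2=-1→(1,1,1,0)
ply 2, O at (1,1,1,1) | h0:-1=-1→(0,1,1,1)*; h1:-1=-1→(1,0,1,1); h2:-1=-1→(1,1,0,1); h3:-1=-1→(1,1,1,0)
ply 3, X at (0,1,1,1) | h1:-1=+1→(0,0,1,1)*; h2:-1=+1→(0,1,0,1); h3:-1=+1→(0,1,1,0)
ply 4, O at (0,0,1,1) | h2:-1=-1→(0,0,0,1)*; h3:-1=-1→(0,0,1,0)
ply 5, X at (0,0,0,1) | h3:-1=+1→(0,0,0,0)*
ply 6: (0,0,0,0) is terminal -1 (O); from (1,1,1,2) depth 7
if X skipped the turn, O would face:
~ ply 1, O at (1,1,1,2) | h0:-1=-1→(0,1,1,2); h1:-1=-1→(1,0,1,2); h2:-1=-1→(1,1,0,2); h3:-1=+1→(1,1,1,1)*; h3:-2=-1→(1,1,1,0)
~ ply 2, X at (1,1,1,1) | h0:-1=-1→(0,1,1,1)*; h1:-1=-1→(1,0,1,1); h2:-1=-1→(1,1,0,1); h3:-1=-1→(1,1,1,0)
~ ply 3, O at (0,1,1,1) | h1:-1=+1→(0,0,1,1)*; h2:-1=+1→(0,1,0,1); h3:-1=+1→(0,1,1,0)
~ ply 4, X at (0,0,1,1) | h2:-1=-1→(0,0,0,1)*; h3:-1=-1→(0,0,1,0)
~ ply 5, O at (0,0,0,1) | h3:-1=+1→(0,0,0,0)*
~ ply 6: (0,0,0,0) is terminal -1 (X); from (1,1,1,2) depth 7
compare (X): move=+1 vs pass=-1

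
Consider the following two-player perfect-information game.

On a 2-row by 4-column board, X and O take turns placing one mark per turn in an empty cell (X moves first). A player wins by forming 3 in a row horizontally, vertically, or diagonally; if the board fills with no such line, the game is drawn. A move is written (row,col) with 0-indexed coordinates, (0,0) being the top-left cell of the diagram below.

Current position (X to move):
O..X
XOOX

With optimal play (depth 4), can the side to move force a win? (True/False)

X winning at [O..X/XOOX]: False

[O..X/XOOX] X move#1: (0,1):+0/OX.X/XOOX*, (0,2):+0/O.XX/XOOX
[OX.X/XOOX] O move#2: (0,2):+0/OXOX/XOOX*
[OXOX/XOOX] end (terminal +0, X#3); searched O..X/XOOX to 4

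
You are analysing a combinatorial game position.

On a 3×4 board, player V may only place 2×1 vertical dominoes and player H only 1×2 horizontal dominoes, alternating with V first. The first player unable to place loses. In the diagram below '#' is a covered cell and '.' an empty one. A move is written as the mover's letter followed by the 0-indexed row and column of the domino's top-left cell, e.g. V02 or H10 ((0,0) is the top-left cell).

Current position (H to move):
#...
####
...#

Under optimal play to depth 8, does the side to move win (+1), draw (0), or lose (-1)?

value(#.../####/...#, H) = +1

p1 H@[#.../####/...#]: H01[###./####/...#]+1* H02[#.##/####/...#]+1 H20[#.../####/##.#]+1 H21[#.../####/.###]+1
p2 V@[###./####/...#] terminal -1; root [#.../####/...#] d8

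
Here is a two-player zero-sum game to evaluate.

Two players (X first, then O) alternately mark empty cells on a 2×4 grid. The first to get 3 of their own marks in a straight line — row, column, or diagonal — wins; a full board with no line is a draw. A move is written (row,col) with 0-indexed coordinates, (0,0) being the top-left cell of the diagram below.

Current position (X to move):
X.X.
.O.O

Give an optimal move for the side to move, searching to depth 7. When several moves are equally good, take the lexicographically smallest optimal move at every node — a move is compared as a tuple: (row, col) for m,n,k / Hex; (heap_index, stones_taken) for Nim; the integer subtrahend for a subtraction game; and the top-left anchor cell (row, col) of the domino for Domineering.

p1 X@[X.X./.O.O]: (0,1)[XXX./.O.O]+1* (0,3)[X.XX/.O.O]-1 (1,0)[X.X./XO.O]-1 (1,2)[X.X./.OXO]+0
p2 O@[XXX./.O.O] terminal -1; root [X.X./.O.O] d7

X's best at [X.X./.O.O]: (0,1)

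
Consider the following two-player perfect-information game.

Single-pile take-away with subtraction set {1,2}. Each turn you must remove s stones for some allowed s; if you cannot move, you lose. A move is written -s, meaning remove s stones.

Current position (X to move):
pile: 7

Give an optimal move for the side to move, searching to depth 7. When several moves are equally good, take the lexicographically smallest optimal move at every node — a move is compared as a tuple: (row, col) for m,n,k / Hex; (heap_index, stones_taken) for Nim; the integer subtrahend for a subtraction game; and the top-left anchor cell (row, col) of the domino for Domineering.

ply 1, X at 7 | -1=+1→6*; -2=-1→5
ply 2, O at 6 | -1=-1→5*; -2=-1→4
ply 3, X at 5 | -1=-1→4; -2=+1→3*
ply 4, O at 3 | -1=-1→2*; -2=-1→1
ply 5, X at 2 | -1=-1→1; -2=+1→0*
ply 6: 0 is terminal -1 (O); from 7 depth 7

X's best at [7]: -1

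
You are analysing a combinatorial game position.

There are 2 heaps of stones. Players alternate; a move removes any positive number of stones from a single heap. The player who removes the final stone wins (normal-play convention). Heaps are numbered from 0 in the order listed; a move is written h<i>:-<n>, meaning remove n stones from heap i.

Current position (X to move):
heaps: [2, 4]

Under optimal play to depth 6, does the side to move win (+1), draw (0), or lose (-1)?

ply 1, X at (2,4) | h0:-1=-1→(1,4); h0:-2=-1→(0,4); h1:-1=-1→(2,3); h1:-2=+1→(2,2)*; h1:-3=-1→(2,1); h1:-4=-1→(2,0)
ply 2, O at (2,2) | h0:-1=-1→(1,2)*; h0:-2=-1→(0,2); h1:-1=-1→(2,1); h1:-2=-1→(2,0)
ply 3, X at (1,2) | h0:-1=-1→(0,2); h1:-1=+1→(1,1)*; h1:-2=-1→(1,0)
ply 4, O at (1,1) | h0:-1=-1→(0,1)*; h1:-1=-1→(1,0)
ply 5, X at (0,1) | h1:-1=+1→(0,0)*
ply 6: (0,0) is terminal -1 (O); from (2,4) depth 6

value((2,4), X) = +1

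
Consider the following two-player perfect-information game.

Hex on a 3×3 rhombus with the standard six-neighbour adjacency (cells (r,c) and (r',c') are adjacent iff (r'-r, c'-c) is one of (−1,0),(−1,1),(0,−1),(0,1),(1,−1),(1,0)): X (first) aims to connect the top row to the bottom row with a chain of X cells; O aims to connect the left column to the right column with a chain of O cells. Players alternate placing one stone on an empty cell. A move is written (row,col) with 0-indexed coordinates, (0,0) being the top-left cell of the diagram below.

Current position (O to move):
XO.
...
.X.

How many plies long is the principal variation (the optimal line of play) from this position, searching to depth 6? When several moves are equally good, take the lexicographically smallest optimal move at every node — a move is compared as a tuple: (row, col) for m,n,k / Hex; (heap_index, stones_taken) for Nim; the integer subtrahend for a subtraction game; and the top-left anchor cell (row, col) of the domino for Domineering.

[XO./.../.X.] O move#1: (0,2):-1/XOO/.../.X., (1,0):-1/XO./O../.X., (1,1):+1/XO./.O./.X.*, (1,2):-1/XO./..O/.X., (2,0):-1/XO./.../OX., (2,2):-1/XO./.../.XO
[XO./.O./.X.] X move#2: (0,2):-1/XOX/.O./.X.*, (1,0):-1/XO./XO./.X., (1,2):-1/XO./.OX/.X., (2,0):-1/XO./.O./XX., (2,2):-1/XO./.O./.XX
[XOX/.O./.X.] O move#3: (1,0):-1/XOX/OO./.X., (1,2):+1/XOX/.OO/.X.*, (2,0):-1/XOX/.O./OX., (2,2):-1/XOX/.O./.XO
[XOX/.OO/.X.] X move#4: (1,0):-1/XOX/XOO/.X.*, (2,0):-1/XOX/.OO/XX., (2,2):-1/XOX/.OO/.XX
[XOX/XOO/.X.] O move#5: (2,0):+1/XOX/XOO/OX.*, (2,2):-1/XOX/XOO/.XO
[XOX/XOO/OX.] end (terminal -1, X#6); searched XO./.../.X. to 6

PV length from [XO./.../.X.]: 5 plies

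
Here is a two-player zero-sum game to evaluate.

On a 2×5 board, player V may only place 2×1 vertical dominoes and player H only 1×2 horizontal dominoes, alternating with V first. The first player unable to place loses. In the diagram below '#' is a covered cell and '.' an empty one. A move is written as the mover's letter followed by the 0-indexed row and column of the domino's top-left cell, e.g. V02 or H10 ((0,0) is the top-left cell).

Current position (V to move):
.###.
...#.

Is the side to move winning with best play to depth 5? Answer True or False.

V winning at [.###./...#.]: True

[.###./...#.] V move#1: V00:+1/####./#..#.*, V04:-1/.####/...##
[####./#..#.] H move#2: H11:-1/####./####.*
[####./####.] V move#3: V04:+1/#####/#####*
[#####/#####] end (terminal -1, H#4); searched .###./...#. to 5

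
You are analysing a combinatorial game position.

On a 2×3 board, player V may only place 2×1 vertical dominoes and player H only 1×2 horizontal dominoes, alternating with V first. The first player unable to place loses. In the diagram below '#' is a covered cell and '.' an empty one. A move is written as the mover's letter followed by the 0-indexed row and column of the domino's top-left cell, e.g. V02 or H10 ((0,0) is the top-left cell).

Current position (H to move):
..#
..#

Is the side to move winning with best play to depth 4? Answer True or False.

H winning at [..#/..#]: True

ply 1, H at ..#/..# | H00=+1→###/..#*; H10=+1→..#/###
ply 2: ###/..# is terminal -1 (V); from ..#/..# depth 4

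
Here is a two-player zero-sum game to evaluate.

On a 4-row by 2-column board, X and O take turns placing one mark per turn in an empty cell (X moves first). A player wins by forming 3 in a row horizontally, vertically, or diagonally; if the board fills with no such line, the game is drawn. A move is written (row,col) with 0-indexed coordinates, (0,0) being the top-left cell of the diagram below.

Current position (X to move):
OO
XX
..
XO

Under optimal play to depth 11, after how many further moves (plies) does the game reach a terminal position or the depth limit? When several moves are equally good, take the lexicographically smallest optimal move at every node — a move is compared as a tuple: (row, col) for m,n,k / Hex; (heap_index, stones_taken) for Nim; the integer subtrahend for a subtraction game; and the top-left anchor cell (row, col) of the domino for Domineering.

ply 1, X at OO/XX/../XO | (2,0)=+1→OO/XX/X./XO*; (2,1)=+0→OO/XX/.X/XO
ply 2: OO/XX/X./XO is terminal -1 (O); from OO/XX/../XO depth 11

PV length from [OO/XX/../XO]: 1 ply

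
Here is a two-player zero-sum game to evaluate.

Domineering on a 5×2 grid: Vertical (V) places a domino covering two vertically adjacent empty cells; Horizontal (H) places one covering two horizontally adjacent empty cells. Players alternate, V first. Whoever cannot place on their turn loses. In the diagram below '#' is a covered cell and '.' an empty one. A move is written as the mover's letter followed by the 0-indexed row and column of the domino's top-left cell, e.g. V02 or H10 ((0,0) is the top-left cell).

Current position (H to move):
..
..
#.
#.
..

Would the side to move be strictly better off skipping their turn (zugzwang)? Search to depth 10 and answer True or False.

p1 H@[../../#./#./..]: H00[##/../#./#./..]+1* H10[../##/#./#./..]+1 H40[../../#./#./##]-1
p2 V@[##/../#./#./..]: V11[##/.#/##/#./..]-1* V21[##/../##/##/..]-1 V31[##/../#./##/.#]-1
p3 H@[##/.#/##/#./..]: H40[##/.#/##/#./##]+1*
p4 V@[##/.#/##/#./##] terminal -1; root [../../#./#./..] d10
pass branch (V moves first from the same position):
  | p1 V@[../../#./#./..]: V00[#./#./#./#./..]+1* V01[.#/.#/#./#./..]+1 V11[../.#/##/#./..]+1 V21[../../##/##/..]-1 V31[../../#./##/.#]-1
  | p2 H@[#./#./#./#./..]: H40[#./#./#./#./##]-1*
  | p3 V@[#./#./#./#./##]: V01[##/##/#./#./##]+1* V11[#./##/##/#./##]+1 V21[#./#./##/##/##]+1
  | p4 H@[##/##/#./#./##] terminal -1; root [../../#./#./..] d10
H moving scores +1; H passing scores -1

zugzwang(../../#./#./.., H) = False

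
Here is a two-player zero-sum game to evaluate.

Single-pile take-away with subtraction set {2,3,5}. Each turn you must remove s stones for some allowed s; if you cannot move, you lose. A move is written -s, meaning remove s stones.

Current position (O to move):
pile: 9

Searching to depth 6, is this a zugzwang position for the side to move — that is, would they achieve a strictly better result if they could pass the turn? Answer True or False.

p1 O@[9]: -2[7]+1* -3[6]-1 -5[4]-1
p2 X@[7]: -2[5]-1* -3[4]-1 -5[2]-1
p3 O@[5]: -2[3]-1 -3[2]-1 -5[0]+1*
p4 X@[0] terminal -1; root [9] d6
pass branch (X moves first from the same position):
  | p1 X@[9]: -2[7]+1* -3[6]-1 -5[4]-1
  | p2 O@[7]: -2[5]-1* -3[4]-1 -5[2]-1
  | p3 X@[5]: -2[3]-1 -3[2]-1 -5[0]+1*
  | p4 O@[0] terminal -1; root [9] d6
O moving scores +1; O passing scores -1

zugzwang(9, O) = False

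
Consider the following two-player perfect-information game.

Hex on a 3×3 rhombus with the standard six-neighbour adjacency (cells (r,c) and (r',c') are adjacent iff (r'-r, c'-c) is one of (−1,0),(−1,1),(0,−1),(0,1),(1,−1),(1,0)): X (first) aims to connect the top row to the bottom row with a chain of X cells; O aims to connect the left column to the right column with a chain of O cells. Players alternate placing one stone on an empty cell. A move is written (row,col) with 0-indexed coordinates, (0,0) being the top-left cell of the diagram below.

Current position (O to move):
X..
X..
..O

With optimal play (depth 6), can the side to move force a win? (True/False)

ply 1, O at X../X../..O | (0,1)=-1→XO./X../..O; (0,2)=-1→X.O/X../..O; (1,1)=-1→X../XO./..O; (1,2)=-1→X../X.O/..O; (2,0)=+1→X../X../O.O*; (2,1)=-1→X../X../.OO
ply 2, X at X../X../O.O | (0,1)=-1→XX./X../O.O*; (0,2)=-1→X.X/X../O.O; (1,1)=-1→X../XX./O.O; (1,2)=-1→X../X.X/O.O; (2,1)=-1→X../X../OXO
ply 3, O at XX./X../O.O | (0,2)=+1→XXO/X../O.O*; (1,1)=+1→XX./XO./O.O; (1,2)=+1→XX./X.O/O.O; (2,1)=+1→XX./X../OOO
ply 4, X at XXO/X../O.O | (1,1)=-1→XXO/XX./O.O*; (1,2)=-1→XXO/X.X/O.O; (2,1)=-1→XXO/X../OXO
ply 5, O at XXO/XX./O.O | (1,2)=-1→XXO/XXO/O.O; (2,1)=+1→XXO/XX./OOO*
ply 6: XXO/XX./OOO is terminal -1 (X); from X../X../..O depth 6

O winning at [X../X../..O]: True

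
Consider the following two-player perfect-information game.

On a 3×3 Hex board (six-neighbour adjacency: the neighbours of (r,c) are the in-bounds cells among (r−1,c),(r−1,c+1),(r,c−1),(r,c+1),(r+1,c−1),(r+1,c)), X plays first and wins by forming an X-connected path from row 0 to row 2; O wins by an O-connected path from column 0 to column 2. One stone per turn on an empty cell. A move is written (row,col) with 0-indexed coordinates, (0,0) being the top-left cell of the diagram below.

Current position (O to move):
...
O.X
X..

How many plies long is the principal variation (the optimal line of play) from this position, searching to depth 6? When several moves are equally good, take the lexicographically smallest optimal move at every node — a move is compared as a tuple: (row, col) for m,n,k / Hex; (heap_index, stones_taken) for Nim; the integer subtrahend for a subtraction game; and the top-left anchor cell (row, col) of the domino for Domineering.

PV length from [.../O.X/X..]: 3 plies

p1 O@[.../O.X/X..]: (0,0)[O../O.X/X..]-1 (0,1)[.O./O.X/X..]-1 (0,2)[..O/O.X/X..]+1* (1,1)[.../OOX/X..]-1 (2,1)[.../O.X/XO.]-1 (2,2)[.../O.X/X.O]-1
p2 X@[..O/O.X/X..]: (0,0)[X.O/O.X/X..]-1* (0,1)[.XO/O.X/X..]-1 (1,1)[..O/OXX/X..]-1 (2,1)[..O/O.X/XX.]-1 (2,2)[..O/O.X/X.X]-1
p3 O@[X.O/O.X/X..]: (0,1)[XOO/O.X/X..]+1* (1,1)[X.O/OOX/X..]+1 (2,1)[X.O/O.X/XO.]+1 (2,2)[X.O/O.X/X.O]+1
p4 X@[XOO/O.X/X..] terminal -1; root [.../O.X/X..] d6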